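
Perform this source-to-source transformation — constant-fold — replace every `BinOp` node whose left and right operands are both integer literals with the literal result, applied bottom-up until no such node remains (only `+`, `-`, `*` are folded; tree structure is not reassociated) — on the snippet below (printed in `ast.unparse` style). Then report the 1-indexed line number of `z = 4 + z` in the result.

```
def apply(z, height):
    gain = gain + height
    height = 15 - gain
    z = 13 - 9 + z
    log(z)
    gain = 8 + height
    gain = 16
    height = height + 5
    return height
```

4

Transformed code:
def apply(z, height):
    gain = gain + height
    height = 15 - gain
    z = 4 + z
    log(z)
    gain = 8 + height
    gain = 16
    height = height + 5
    return height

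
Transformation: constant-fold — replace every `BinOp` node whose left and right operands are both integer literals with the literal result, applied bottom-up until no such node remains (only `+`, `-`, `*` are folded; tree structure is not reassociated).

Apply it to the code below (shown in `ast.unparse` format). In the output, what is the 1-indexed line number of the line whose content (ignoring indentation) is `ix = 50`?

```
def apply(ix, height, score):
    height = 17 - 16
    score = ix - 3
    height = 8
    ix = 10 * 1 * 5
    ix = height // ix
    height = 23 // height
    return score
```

5

Transformed code:
def apply(ix, height, score):
    height = 1
    score = ix - 3
    height = 8
    ix = 50
    ix = height // ix
    height = 23 // height
    return score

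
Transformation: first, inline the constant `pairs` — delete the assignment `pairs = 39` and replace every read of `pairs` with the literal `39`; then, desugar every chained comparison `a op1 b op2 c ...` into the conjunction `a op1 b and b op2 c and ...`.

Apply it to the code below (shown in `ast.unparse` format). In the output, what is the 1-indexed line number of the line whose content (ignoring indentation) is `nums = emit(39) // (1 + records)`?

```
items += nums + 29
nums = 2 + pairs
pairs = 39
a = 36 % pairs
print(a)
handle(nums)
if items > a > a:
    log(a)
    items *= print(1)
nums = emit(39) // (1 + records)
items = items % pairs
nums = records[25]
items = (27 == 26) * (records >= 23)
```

9

Transformed code:
items += nums + 29
nums = 2 + 39
a = 36 % 39
print(a)
handle(nums)
if items > a and a > a:
    log(a)
    items *= print(1)
nums = emit(39) // (1 + records)
items = items % 39
nums = records[25]
items = (27 == 26) * (records >= 23)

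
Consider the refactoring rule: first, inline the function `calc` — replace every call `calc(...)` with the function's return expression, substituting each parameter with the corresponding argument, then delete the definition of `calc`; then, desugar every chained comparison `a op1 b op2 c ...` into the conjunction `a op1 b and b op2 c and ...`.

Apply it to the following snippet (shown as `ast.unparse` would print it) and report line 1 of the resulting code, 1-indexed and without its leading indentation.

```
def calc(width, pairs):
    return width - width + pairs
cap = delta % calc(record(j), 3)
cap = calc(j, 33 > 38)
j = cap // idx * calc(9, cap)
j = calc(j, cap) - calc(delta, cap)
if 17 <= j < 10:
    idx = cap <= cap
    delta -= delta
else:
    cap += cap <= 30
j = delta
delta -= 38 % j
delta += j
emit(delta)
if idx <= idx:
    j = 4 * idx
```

cap = delta % (record(j) - record(j) + 3)

Transformed code:
cap = delta % (record(j) - record(j) + 3)
cap = j - j + (33 > 38)
j = cap // idx * (9 - 9 + cap)
j = j - j + cap - (delta - delta + cap)
if 17 <= j and j < 10:
    idx = cap <= cap
    delta -= delta
else:
    cap += cap <= 30
j = delta
delta -= 38 % j
delta += j
emit(delta)
if idx <= idx:
    j = 4 * idx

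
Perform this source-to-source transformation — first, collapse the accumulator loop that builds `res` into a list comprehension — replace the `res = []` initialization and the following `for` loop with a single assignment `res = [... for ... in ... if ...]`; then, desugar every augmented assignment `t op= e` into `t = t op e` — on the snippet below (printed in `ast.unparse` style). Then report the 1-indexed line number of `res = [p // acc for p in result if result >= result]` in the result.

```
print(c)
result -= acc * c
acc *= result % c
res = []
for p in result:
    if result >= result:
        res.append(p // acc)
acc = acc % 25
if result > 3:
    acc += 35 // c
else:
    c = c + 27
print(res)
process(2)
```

Transformed code:
print(c)
result = result - acc * c
acc = acc * (result % c)
res = [p // acc for p in result if result >= result]
acc = acc % 25
if result > 3:
    acc = acc + 35 // c
else:
    c = c + 27
print(res)
process(2)

4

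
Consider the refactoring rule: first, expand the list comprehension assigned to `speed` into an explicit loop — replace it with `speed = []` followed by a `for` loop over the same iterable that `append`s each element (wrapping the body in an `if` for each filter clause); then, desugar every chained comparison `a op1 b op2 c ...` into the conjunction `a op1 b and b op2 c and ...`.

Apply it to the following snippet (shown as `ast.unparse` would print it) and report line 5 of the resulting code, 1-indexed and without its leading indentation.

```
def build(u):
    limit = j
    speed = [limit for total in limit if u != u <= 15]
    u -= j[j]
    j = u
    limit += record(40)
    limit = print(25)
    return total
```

if u != u and u <= 15:

Transformed code:
def build(u):
    limit = j
    speed = []
    for total in limit:
        if u != u and u <= 15:
            speed.append(limit)
    u -= j[j]
    j = u
    limit += record(40)
    limit = print(25)
    return total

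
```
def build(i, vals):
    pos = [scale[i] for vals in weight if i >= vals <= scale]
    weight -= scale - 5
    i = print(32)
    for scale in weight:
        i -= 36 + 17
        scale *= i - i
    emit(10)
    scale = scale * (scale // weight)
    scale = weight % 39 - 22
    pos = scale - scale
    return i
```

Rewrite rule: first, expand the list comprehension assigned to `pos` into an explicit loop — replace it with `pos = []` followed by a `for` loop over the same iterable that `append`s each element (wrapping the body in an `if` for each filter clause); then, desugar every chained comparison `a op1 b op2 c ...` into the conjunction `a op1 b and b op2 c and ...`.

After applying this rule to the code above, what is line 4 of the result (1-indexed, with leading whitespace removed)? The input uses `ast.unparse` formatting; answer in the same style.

Transformed code:
def build(i, vals):
    pos = []
    for vals in weight:
        if i >= vals and vals <= scale:
            pos.append(scale[i])
    weight -= scale - 5
    i = print(32)
    for scale in weight:
        i -= 36 + 17
        scale *= i - i
    emit(10)
    scale = scale * (scale // weight)
    scale = weight % 39 - 22
    pos = scale - scale
    return i

if i >= vals and vals <= scale:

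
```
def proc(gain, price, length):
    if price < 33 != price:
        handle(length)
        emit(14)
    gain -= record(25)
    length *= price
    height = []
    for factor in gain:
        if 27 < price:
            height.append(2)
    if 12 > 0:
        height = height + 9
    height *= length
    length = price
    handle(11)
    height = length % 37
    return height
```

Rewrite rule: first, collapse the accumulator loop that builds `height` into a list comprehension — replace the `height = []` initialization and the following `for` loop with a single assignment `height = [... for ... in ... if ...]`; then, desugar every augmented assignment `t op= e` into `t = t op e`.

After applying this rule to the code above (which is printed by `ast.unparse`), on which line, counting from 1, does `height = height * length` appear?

10

Transformed code:
def proc(gain, price, length):
    if price < 33 != price:
        handle(length)
        emit(14)
    gain = gain - record(25)
    length = length * price
    height = [2 for factor in gain if 27 < price]
    if 12 > 0:
        height = height + 9
    height = height * length
    length = price
    handle(11)
    height = length % 37
    return height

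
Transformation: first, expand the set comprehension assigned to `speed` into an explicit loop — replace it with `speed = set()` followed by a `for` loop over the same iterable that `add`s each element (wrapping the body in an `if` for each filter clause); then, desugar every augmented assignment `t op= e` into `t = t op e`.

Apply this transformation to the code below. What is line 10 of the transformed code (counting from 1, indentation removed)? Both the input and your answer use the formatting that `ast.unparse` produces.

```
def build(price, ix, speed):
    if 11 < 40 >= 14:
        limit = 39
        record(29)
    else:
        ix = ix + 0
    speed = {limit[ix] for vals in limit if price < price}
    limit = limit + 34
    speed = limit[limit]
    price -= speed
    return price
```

speed.add(limit[ix])

Transformed code:
def build(price, ix, speed):
    if 11 < 40 >= 14:
        limit = 39
        record(29)
    else:
        ix = ix + 0
    speed = set()
    for vals in limit:
        if price < price:
            speed.add(limit[ix])
    limit = limit + 34
    speed = limit[limit]
    price = price - speed
    return price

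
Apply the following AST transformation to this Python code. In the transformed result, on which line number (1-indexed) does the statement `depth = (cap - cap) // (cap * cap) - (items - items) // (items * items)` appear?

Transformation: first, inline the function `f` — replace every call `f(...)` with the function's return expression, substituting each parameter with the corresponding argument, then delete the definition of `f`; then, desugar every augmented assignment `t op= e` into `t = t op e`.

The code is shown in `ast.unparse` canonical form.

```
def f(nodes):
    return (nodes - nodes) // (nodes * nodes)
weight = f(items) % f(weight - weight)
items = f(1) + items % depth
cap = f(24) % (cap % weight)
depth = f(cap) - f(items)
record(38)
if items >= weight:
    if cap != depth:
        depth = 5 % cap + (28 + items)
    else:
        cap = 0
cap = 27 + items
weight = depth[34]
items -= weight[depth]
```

4

Transformed code:
weight = (items - items) // (items * items) % ((weight - weight - (weight - weight)) // ((weight - weight) * (weight - weight)))
items = (1 - 1) // (1 * 1) + items % depth
cap = (24 - 24) // (24 * 24) % (cap % weight)
depth = (cap - cap) // (cap * cap) - (items - items) // (items * items)
record(38)
if items >= weight:
    if cap != depth:
        depth = 5 % cap + (28 + items)
    else:
        cap = 0
cap = 27 + items
weight = depth[34]
items = items - weight[depth]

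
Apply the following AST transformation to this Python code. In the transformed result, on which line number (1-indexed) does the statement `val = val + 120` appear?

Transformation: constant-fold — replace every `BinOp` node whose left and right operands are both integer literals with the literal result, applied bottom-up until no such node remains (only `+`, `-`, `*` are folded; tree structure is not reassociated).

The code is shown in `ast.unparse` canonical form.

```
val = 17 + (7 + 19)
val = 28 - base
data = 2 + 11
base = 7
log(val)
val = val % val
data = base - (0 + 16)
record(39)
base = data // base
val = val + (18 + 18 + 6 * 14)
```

Transformed code:
val = 43
val = 28 - base
data = 13
base = 7
log(val)
val = val % val
data = base - 16
record(39)
base = data // base
val = val + 120

10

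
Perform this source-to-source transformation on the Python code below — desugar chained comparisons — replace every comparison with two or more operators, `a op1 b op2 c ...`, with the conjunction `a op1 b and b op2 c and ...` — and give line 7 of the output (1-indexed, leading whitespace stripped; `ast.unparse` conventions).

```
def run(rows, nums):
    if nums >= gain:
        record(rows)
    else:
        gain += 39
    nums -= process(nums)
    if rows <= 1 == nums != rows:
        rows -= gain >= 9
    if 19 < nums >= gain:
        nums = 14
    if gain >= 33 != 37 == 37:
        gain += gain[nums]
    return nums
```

if rows <= 1 and 1 == nums and (nums != rows):

Transformed code:
def run(rows, nums):
    if nums >= gain:
        record(rows)
    else:
        gain += 39
    nums -= process(nums)
    if rows <= 1 and 1 == nums and (nums != rows):
        rows -= gain >= 9
    if 19 < nums and nums >= gain:
        nums = 14
    if gain >= 33 and 33 != 37 and (37 == 37):
        gain += gain[nums]
    return nums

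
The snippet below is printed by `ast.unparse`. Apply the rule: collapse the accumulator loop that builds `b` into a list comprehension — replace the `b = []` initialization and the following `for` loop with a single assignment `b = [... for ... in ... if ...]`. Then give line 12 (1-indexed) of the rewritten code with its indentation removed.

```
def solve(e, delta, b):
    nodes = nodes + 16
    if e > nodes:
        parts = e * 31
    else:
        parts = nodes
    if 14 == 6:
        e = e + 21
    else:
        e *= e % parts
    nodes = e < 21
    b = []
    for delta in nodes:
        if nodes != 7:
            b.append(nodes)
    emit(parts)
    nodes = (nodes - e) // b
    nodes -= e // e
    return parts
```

Transformed code:
def solve(e, delta, b):
    nodes = nodes + 16
    if e > nodes:
        parts = e * 31
    else:
        parts = nodes
    if 14 == 6:
        e = e + 21
    else:
        e *= e % parts
    nodes = e < 21
    b = [nodes for delta in nodes if nodes != 7]
    emit(parts)
    nodes = (nodes - e) // b
    nodes -= e // e
    return parts

b = [nodes for delta in nodes if nodes != 7]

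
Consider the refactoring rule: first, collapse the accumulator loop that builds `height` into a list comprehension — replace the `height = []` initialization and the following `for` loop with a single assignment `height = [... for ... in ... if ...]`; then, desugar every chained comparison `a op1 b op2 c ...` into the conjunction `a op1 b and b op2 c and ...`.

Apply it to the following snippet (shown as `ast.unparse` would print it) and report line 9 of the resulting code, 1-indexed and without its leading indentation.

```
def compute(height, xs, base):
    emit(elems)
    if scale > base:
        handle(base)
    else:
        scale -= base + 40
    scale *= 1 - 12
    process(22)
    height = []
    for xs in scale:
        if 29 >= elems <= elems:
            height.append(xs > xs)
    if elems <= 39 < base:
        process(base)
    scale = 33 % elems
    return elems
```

height = [xs > xs for xs in scale if 29 >= elems and elems <= elems]

Transformed code:
def compute(height, xs, base):
    emit(elems)
    if scale > base:
        handle(base)
    else:
        scale -= base + 40
    scale *= 1 - 12
    process(22)
    height = [xs > xs for xs in scale if 29 >= elems and elems <= elems]
    if elems <= 39 and 39 < base:
        process(base)
    scale = 33 % elems
    return elems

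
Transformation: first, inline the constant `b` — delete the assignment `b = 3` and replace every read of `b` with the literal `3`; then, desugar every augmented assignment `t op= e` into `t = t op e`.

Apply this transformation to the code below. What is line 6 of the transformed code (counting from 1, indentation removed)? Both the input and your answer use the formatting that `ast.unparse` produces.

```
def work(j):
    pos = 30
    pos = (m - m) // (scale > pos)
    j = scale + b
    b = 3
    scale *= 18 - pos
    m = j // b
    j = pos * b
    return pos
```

Transformed code:
def work(j):
    pos = 30
    pos = (m - m) // (scale > pos)
    j = scale + 3
    scale = scale * (18 - pos)
    m = j // 3
    j = pos * 3
    return pos

m = j // 3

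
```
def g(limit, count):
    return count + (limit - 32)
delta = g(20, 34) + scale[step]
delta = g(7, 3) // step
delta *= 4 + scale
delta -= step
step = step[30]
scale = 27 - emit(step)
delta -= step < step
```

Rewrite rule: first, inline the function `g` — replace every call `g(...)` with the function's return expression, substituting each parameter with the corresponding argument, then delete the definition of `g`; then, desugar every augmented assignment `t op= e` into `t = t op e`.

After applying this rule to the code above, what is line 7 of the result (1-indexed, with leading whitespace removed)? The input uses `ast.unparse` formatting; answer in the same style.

delta = delta - (step < step)

Transformed code:
delta = 34 + (20 - 32) + scale[step]
delta = (3 + (7 - 32)) // step
delta = delta * (4 + scale)
delta = delta - step
step = step[30]
scale = 27 - emit(step)
delta = delta - (step < step)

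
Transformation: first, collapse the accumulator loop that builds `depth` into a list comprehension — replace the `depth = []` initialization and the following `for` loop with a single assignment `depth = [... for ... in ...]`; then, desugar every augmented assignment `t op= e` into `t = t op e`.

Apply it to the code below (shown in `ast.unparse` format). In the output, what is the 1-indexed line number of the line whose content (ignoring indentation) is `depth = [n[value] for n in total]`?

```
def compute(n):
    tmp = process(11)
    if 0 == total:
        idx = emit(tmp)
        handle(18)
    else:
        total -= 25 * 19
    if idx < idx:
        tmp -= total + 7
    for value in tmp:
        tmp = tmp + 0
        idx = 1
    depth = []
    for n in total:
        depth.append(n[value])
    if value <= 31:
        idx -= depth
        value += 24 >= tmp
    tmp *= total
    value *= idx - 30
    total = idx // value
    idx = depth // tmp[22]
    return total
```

13

Transformed code:
def compute(n):
    tmp = process(11)
    if 0 == total:
        idx = emit(tmp)
        handle(18)
    else:
        total = total - 25 * 19
    if idx < idx:
        tmp = tmp - (total + 7)
    for value in tmp:
        tmp = tmp + 0
        idx = 1
    depth = [n[value] for n in total]
    if value <= 31:
        idx = idx - depth
        value = value + (24 >= tmp)
    tmp = tmp * total
    value = value * (idx - 30)
    total = idx // value
    idx = depth // tmp[22]
    return total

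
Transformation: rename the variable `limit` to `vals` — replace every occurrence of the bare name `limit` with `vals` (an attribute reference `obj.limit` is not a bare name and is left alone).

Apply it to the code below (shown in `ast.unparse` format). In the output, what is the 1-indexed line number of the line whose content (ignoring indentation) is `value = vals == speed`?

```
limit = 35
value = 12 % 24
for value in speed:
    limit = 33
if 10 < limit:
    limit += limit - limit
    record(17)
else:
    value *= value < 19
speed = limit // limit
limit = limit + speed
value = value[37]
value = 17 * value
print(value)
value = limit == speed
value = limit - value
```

15

Transformed code:
vals = 35
value = 12 % 24
for value in speed:
    vals = 33
if 10 < vals:
    vals += vals - vals
    record(17)
else:
    value *= value < 19
speed = vals // vals
vals = vals + speed
value = value[37]
value = 17 * value
print(value)
value = vals == speed
value = vals - value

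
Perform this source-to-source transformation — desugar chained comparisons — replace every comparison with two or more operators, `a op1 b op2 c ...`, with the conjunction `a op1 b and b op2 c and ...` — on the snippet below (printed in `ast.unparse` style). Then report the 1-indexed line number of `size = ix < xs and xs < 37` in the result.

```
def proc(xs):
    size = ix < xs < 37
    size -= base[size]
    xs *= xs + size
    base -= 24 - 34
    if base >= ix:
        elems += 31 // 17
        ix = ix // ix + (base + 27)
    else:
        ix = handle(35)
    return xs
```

2

Transformed code:
def proc(xs):
    size = ix < xs and xs < 37
    size -= base[size]
    xs *= xs + size
    base -= 24 - 34
    if base >= ix:
        elems += 31 // 17
        ix = ix // ix + (base + 27)
    else:
        ix = handle(35)
    return xs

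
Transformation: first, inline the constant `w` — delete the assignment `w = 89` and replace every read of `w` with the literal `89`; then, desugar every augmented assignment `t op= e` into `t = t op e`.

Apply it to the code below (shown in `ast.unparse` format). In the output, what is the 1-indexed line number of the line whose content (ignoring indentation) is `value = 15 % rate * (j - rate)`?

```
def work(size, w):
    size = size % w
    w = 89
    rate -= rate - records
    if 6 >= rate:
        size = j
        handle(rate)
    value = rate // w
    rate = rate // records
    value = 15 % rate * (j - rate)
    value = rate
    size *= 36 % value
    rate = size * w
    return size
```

Transformed code:
def work(size, w):
    size = size % 89
    rate = rate - (rate - records)
    if 6 >= rate:
        size = j
        handle(rate)
    value = rate // 89
    rate = rate // records
    value = 15 % rate * (j - rate)
    value = rate
    size = size * (36 % value)
    rate = size * 89
    return size

9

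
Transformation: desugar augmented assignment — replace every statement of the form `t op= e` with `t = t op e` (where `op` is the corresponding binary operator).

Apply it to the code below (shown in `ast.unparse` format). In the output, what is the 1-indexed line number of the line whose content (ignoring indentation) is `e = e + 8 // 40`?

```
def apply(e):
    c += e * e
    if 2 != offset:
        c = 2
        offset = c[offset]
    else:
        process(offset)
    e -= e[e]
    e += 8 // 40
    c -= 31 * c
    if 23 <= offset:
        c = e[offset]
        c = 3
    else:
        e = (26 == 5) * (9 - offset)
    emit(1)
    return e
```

Transformed code:
def apply(e):
    c = c + e * e
    if 2 != offset:
        c = 2
        offset = c[offset]
    else:
        process(offset)
    e = e - e[e]
    e = e + 8 // 40
    c = c - 31 * c
    if 23 <= offset:
        c = e[offset]
        c = 3
    else:
        e = (26 == 5) * (9 - offset)
    emit(1)
    return e

9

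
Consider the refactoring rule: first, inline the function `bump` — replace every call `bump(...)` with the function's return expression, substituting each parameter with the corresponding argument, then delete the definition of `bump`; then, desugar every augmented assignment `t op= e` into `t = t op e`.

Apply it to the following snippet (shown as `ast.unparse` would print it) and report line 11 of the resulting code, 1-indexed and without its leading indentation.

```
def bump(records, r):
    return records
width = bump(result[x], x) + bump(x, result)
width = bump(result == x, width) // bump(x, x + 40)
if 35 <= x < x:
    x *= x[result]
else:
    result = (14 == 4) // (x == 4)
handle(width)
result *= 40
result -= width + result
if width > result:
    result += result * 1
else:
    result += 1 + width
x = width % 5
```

Transformed code:
width = result[x] + x
width = (result == x) // x
if 35 <= x < x:
    x = x * x[result]
else:
    result = (14 == 4) // (x == 4)
handle(width)
result = result * 40
result = result - (width + result)
if width > result:
    result = result + result * 1
else:
    result = result + (1 + width)
x = width % 5

result = result + result * 1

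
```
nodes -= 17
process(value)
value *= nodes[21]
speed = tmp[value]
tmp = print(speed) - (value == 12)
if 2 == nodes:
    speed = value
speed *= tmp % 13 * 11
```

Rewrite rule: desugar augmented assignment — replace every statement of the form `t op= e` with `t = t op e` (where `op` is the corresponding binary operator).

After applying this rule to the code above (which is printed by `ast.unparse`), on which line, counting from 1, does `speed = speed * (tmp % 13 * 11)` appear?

8

Transformed code:
nodes = nodes - 17
process(value)
value = value * nodes[21]
speed = tmp[value]
tmp = print(speed) - (value == 12)
if 2 == nodes:
    speed = value
speed = speed * (tmp % 13 * 11)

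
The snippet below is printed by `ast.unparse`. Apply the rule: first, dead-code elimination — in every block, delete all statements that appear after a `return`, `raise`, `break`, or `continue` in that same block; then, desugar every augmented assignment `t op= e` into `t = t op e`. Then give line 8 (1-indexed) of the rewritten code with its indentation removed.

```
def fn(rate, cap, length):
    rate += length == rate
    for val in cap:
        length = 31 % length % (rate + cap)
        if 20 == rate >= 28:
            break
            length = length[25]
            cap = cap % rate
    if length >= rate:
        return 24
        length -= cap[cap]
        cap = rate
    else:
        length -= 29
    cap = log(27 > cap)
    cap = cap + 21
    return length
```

Transformed code:
def fn(rate, cap, length):
    rate = rate + (length == rate)
    for val in cap:
        length = 31 % length % (rate + cap)
        if 20 == rate >= 28:
            break
    if length >= rate:
        return 24
    else:
        length = length - 29
    cap = log(27 > cap)
    cap = cap + 21
    return length

return 24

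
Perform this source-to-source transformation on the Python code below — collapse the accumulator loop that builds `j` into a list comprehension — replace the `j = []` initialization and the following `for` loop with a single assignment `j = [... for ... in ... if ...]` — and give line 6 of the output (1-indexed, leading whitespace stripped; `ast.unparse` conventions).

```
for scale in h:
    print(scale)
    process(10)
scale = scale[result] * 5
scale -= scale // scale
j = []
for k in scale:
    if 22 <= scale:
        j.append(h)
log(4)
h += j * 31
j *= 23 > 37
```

Transformed code:
for scale in h:
    print(scale)
    process(10)
scale = scale[result] * 5
scale -= scale // scale
j = [h for k in scale if 22 <= scale]
log(4)
h += j * 31
j *= 23 > 37

j = [h for k in scale if 22 <= scale]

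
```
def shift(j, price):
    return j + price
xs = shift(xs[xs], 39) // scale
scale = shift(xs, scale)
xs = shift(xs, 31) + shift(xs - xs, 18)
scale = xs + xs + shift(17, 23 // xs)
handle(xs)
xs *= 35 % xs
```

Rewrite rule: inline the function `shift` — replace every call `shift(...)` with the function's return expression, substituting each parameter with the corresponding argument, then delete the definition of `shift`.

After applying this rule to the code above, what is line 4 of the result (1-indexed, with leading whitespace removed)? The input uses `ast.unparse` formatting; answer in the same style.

scale = xs + xs + (17 + 23 // xs)

Transformed code:
xs = (xs[xs] + 39) // scale
scale = xs + scale
xs = xs + 31 + (xs - xs + 18)
scale = xs + xs + (17 + 23 // xs)
handle(xs)
xs *= 35 % xs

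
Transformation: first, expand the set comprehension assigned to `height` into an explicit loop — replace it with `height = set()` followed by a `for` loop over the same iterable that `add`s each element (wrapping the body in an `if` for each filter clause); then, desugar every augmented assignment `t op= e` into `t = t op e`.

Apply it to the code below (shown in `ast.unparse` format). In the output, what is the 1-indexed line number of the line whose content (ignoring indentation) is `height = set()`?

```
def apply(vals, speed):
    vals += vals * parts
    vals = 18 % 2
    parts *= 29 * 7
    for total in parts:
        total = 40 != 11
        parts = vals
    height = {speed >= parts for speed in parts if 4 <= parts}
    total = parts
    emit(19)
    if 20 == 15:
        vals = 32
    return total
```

8

Transformed code:
def apply(vals, speed):
    vals = vals + vals * parts
    vals = 18 % 2
    parts = parts * (29 * 7)
    for total in parts:
        total = 40 != 11
        parts = vals
    height = set()
    for speed in parts:
        if 4 <= parts:
            height.add(speed >= parts)
    total = parts
    emit(19)
    if 20 == 15:
        vals = 32
    return total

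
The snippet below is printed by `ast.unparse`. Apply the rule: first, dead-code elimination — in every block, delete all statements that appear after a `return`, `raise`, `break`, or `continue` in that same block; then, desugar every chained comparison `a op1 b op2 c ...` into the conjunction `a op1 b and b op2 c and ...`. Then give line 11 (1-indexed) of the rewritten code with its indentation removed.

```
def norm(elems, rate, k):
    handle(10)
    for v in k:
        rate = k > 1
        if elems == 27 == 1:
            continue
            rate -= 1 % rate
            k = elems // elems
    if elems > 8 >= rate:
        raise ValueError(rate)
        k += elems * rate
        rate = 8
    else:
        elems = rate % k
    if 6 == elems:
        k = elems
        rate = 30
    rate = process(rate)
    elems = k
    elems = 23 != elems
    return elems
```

Transformed code:
def norm(elems, rate, k):
    handle(10)
    for v in k:
        rate = k > 1
        if elems == 27 and 27 == 1:
            continue
    if elems > 8 and 8 >= rate:
        raise ValueError(rate)
    else:
        elems = rate % k
    if 6 == elems:
        k = elems
        rate = 30
    rate = process(rate)
    elems = k
    elems = 23 != elems
    return elems

if 6 == elems:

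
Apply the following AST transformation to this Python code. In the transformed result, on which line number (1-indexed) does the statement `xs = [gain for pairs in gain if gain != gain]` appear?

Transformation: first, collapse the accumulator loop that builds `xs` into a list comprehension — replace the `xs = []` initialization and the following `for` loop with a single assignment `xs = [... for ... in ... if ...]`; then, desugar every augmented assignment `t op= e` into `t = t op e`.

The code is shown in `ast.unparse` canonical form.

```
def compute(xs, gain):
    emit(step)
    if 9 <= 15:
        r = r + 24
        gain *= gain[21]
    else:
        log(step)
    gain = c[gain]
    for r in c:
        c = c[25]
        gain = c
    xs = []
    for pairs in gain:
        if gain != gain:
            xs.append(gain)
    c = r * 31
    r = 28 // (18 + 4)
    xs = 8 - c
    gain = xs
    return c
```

12

Transformed code:
def compute(xs, gain):
    emit(step)
    if 9 <= 15:
        r = r + 24
        gain = gain * gain[21]
    else:
        log(step)
    gain = c[gain]
    for r in c:
        c = c[25]
        gain = c
    xs = [gain for pairs in gain if gain != gain]
    c = r * 31
    r = 28 // (18 + 4)
    xs = 8 - c
    gain = xs
    return c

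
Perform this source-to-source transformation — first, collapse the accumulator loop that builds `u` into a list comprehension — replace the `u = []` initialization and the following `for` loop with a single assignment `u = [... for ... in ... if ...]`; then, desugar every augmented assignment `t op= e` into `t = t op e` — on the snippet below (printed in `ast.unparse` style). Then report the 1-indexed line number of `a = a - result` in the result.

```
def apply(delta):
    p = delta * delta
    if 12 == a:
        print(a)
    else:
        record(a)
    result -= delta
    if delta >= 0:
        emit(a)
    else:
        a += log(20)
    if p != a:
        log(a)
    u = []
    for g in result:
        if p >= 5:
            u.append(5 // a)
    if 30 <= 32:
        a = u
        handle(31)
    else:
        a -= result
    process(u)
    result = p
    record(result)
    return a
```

Transformed code:
def apply(delta):
    p = delta * delta
    if 12 == a:
        print(a)
    else:
        record(a)
    result = result - delta
    if delta >= 0:
        emit(a)
    else:
        a = a + log(20)
    if p != a:
        log(a)
    u = [5 // a for g in result if p >= 5]
    if 30 <= 32:
        a = u
        handle(31)
    else:
        a = a - result
    process(u)
    result = p
    record(result)
    return a

19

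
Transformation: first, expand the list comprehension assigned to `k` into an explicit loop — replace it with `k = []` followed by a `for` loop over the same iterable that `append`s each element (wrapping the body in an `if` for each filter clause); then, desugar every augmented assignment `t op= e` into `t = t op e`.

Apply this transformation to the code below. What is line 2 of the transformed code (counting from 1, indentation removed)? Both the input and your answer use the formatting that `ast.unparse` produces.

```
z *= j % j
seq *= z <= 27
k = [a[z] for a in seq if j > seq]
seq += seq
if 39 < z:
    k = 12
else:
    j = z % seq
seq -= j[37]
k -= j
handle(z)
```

seq = seq * (z <= 27)

Transformed code:
z = z * (j % j)
seq = seq * (z <= 27)
k = []
for a in seq:
    if j > seq:
        k.append(a[z])
seq = seq + seq
if 39 < z:
    k = 12
else:
    j = z % seq
seq = seq - j[37]
k = k - j
handle(z)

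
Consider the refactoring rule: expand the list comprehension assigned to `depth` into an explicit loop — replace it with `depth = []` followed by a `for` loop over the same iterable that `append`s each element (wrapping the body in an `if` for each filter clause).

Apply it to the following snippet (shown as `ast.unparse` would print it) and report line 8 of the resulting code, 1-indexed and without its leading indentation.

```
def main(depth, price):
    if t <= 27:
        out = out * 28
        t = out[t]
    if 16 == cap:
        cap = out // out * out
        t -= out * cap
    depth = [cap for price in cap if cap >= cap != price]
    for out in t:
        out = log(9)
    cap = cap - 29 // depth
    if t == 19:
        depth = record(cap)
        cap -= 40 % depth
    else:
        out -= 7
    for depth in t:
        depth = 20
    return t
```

Transformed code:
def main(depth, price):
    if t <= 27:
        out = out * 28
        t = out[t]
    if 16 == cap:
        cap = out // out * out
        t -= out * cap
    depth = []
    for price in cap:
        if cap >= cap != price:
            depth.append(cap)
    for out in t:
        out = log(9)
    cap = cap - 29 // depth
    if t == 19:
        depth = record(cap)
        cap -= 40 % depth
    else:
        out -= 7
    for depth in t:
        depth = 20
    return t

depth = []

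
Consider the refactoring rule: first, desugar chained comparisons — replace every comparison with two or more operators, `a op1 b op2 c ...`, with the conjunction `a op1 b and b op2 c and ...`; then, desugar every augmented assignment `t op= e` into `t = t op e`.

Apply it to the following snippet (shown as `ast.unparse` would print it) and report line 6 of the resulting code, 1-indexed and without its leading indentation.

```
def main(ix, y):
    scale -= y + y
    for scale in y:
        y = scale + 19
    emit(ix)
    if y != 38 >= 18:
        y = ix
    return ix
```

Transformed code:
def main(ix, y):
    scale = scale - (y + y)
    for scale in y:
        y = scale + 19
    emit(ix)
    if y != 38 and 38 >= 18:
        y = ix
    return ix

if y != 38 and 38 >= 18:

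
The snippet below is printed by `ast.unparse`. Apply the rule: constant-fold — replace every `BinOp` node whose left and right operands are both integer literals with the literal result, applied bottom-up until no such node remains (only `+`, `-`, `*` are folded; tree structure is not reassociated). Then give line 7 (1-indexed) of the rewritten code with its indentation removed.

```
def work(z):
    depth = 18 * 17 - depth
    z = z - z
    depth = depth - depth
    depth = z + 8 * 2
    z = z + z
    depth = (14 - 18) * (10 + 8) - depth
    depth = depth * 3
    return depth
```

depth = -72 - depth

Transformed code:
def work(z):
    depth = 306 - depth
    z = z - z
    depth = depth - depth
    depth = z + 16
    z = z + z
    depth = -72 - depth
    depth = depth * 3
    return depth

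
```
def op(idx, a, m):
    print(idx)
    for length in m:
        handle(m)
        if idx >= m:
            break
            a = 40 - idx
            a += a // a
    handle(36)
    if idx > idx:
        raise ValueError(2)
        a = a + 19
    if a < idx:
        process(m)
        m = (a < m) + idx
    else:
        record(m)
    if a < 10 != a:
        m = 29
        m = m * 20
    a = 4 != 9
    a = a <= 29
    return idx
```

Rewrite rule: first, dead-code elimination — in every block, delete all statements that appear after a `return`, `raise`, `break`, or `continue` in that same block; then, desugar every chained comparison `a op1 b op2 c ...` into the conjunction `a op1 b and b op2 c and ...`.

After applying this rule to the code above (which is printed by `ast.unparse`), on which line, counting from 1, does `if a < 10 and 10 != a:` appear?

Transformed code:
def op(idx, a, m):
    print(idx)
    for length in m:
        handle(m)
        if idx >= m:
            break
    handle(36)
    if idx > idx:
        raise ValueError(2)
    if a < idx:
        process(m)
        m = (a < m) + idx
    else:
        record(m)
    if a < 10 and 10 != a:
        m = 29
        m = m * 20
    a = 4 != 9
    a = a <= 29
    return idx

15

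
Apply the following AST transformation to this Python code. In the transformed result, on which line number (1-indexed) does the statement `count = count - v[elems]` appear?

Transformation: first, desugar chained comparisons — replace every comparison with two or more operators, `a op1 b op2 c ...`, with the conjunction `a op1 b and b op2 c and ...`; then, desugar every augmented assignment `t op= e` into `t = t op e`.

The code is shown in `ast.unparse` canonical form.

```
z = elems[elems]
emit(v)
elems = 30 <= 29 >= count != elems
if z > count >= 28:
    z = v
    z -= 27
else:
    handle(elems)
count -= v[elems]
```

Transformed code:
z = elems[elems]
emit(v)
elems = 30 <= 29 and 29 >= count and (count != elems)
if z > count and count >= 28:
    z = v
    z = z - 27
else:
    handle(elems)
count = count - v[elems]

9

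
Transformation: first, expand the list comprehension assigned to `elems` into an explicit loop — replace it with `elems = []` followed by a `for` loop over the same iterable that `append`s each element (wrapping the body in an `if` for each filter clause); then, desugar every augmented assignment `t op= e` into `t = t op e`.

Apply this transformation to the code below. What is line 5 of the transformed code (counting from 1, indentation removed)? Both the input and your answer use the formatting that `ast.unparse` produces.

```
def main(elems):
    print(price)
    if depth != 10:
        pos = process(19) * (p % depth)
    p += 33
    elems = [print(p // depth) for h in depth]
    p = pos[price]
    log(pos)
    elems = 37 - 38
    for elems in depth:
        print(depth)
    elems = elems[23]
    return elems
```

p = p + 33

Transformed code:
def main(elems):
    print(price)
    if depth != 10:
        pos = process(19) * (p % depth)
    p = p + 33
    elems = []
    for h in depth:
        elems.append(print(p // depth))
    p = pos[price]
    log(pos)
    elems = 37 - 38
    for elems in depth:
        print(depth)
    elems = elems[23]
    return elems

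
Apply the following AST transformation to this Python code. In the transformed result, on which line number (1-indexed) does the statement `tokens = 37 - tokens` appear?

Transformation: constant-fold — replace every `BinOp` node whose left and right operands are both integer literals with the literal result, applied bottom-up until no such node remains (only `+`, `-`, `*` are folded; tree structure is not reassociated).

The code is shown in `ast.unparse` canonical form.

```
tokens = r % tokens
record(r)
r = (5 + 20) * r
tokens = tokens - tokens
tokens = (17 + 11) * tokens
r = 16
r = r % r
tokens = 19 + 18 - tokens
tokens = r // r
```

8

Transformed code:
tokens = r % tokens
record(r)
r = 25 * r
tokens = tokens - tokens
tokens = 28 * tokens
r = 16
r = r % r
tokens = 37 - tokens
tokens = r // r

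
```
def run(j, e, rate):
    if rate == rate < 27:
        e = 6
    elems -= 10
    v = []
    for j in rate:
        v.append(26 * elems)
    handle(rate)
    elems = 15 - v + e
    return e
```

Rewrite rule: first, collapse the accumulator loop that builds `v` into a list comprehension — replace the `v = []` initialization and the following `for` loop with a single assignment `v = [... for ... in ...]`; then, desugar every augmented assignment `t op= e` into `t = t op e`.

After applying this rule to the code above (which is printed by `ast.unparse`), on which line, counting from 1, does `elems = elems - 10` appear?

Transformed code:
def run(j, e, rate):
    if rate == rate < 27:
        e = 6
    elems = elems - 10
    v = [26 * elems for j in rate]
    handle(rate)
    elems = 15 - v + e
    return e

4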